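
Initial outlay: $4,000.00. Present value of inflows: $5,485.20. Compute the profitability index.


Formula: PI = PV(cash flows) / initial investment
Substituting: PI = $5,485.20 / $4,000.00
PI = 1.3713

1.3713


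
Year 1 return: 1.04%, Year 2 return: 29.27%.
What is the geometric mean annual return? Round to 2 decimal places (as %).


Formula: Geometric mean = ((1+r1)*(1+r2))^(1/2) - 1
Product: (1 + 0.0104) * (1 + 0.2927) = 1.0104 * 1.2927 = 1.306144
Square root: 1.306144^0.5 = 1.142867
Geometric mean = 1.142867 - 1 = 0.142867
As percentage: 14.29%

14.29%


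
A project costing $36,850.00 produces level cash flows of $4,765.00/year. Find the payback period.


Formula: Payback = investment / annual cash flow
Substituting: Payback = $36,850.00 / $4,765.00
Payback = 7.7335 years

7.7335 years


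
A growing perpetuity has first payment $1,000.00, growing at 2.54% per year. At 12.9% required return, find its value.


Formula: PV = C / (r - g)
Spread: r - g = 0.129 - 0.0254 = 0.1036
Substituting: PV = $1,000.00 / 0.1036
PV = $9,652.51

$9,652.51


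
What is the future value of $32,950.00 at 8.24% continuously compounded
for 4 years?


Formula: FV = P * e^(r*t)
Exponent: r*t = 0.0824 * 4 = 0.3296
e^(0.3296) = 1.390412
FV = $32,950.00 * 1.390412 = $45,814.07

$45,814.07


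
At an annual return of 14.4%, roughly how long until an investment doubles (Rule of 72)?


Formula: Years ≈ 72 / r
Substituting: Years ≈ 72 / 14.4
Years ≈ 5.0

5.0 years


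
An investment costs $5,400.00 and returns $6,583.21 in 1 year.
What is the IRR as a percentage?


Formula: IRR = C1/C0 - 1
Substituting: IRR = $6,583.21 / $5,400.00 - 1
Ratio: 1.219113 - 1 = 0.219113
IRR = 21.9113%

21.9113%


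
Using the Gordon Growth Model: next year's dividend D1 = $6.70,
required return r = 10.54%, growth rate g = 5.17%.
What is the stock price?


Formula: P = D1 / (r - g)
Spread: r - g = 0.1054 - 0.0517 = 0.0537
Substituting: P = $6.70 / 0.0537
P = $124.77

$124.77


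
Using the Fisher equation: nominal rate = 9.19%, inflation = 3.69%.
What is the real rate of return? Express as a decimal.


Formula: (1 + r_real) = (1 + r_nom) / (1 + inflation)
Substituting: (1 + r_real) = 1.0919 / 1.0369
(1 + r_real) = 1.053043
r_real = 1.053043 - 1 = 0.053043

0.053043


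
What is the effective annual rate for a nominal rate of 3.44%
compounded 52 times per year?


Formula: EAR = (1 + r/m)^m - 1
Period rate: r/m = 0.0344 / 52 = 0.000662
Compounding: (1 + 0.000662)^52 = 1.034987
EAR = 1.034987 - 1 = 0.034987

0.034987


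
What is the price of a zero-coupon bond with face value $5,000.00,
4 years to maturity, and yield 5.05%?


Formula: Price = FV / (1 + r)^n
Substituting: Price = $5,000.00 / (1 + 0.0505)^4
Discount factor: (1.0505)^4 = 1.217823
Price = $5,000.00 / 1.217823 = $4,105.69

$4,105.69


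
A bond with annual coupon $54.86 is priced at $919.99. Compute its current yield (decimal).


Formula: Current yield = annual coupon / price
Substituting: CY = $54.86 / $919.99
CY = 0.059631

0.059631


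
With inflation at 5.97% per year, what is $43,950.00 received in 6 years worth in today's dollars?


Formula: Real value = nominal / (1 + inflation)^years
Price level: (1 + 0.0597)^6 = 1.416112
Real value = $43,950.00 / 1.416112 = $31,035.68

$31,035.68


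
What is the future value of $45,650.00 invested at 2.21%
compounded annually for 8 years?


Formula: FV = P * (1 + r)^n
Substituting: FV = $45,650.00 * (1 + 0.0221)^8
Growth factor: (1.0221)^8 = 1.191097
FV = $45,650.00 * 1.191097 = $54,373.57

$54,373.57


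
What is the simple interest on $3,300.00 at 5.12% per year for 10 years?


Formula: I = P * r * t
Substituting: I = $3,300.00 * 0.0512 * 10
Step: I = $3,300.00 * 0.512
I = $1,689.60

$1,689.60


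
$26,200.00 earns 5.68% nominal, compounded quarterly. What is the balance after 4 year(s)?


Formula: FV = P * (1 + r/m)^(m*t)
Period rate: r/m = 0.0568 / 4 = 0.0142
Total periods: m*t = 4 * 4 = 16
Growth factor: (1 + 0.0142)^16 = 1.253077
FV = $26,200.00 * 1.253077 = $32,830.61

$32,830.61


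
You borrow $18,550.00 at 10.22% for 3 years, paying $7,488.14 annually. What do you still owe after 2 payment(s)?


Formula: Balance = PV*(1+r)^k - PMT*((1+r)^k - 1)/r
Growth: (1 + 0.1022)^2 = 1.214845
Accumulated factor: ((1+r)^k - 1)/r = 2.1022
Balance = $18,550.00 * 1.214845 - $7,488.14 * 2.1022
Balance = $6,793.80

$6,793.80


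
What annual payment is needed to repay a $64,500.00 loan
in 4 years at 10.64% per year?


Formula: PMT = PV * r / (1 - (1+r)^(-n))
Denominator: 1 - (1 + 0.1064)^(-4) = 0.332654
Numerator: $64,500.00 * 0.1064 = 6862.8
PMT = 6862.8 / 0.332654 = $20,630.47

$20,630.47


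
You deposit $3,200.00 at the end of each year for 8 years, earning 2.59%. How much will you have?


Formula: FV = PMT * ((1+r)^n - 1) / r
Growth factor: (1 + 0.0259)^8 = 1.226988
Numerator: 1.226988 - 1 = 0.226988
FV = $3,200.00 * 0.226988 / 0.0259 = $28,044.82

$28,044.82


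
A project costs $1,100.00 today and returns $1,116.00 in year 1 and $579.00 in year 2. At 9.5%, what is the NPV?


Formula: NPV = C0 + C1/(1+r) + C2/(1+r)^2
Discount C1: $1,116.00 / (1 + 0.095) = $1,019.18
Discount C2: $579.00 / (1 + 0.095)^2 = $482.89
NPV = -$1,100.00 + $1,019.18 + $482.89 = $402.07

$402.07


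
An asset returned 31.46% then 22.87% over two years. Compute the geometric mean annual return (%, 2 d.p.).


Formula: Geometric mean = ((1+r1)*(1+r2))^(1/2) - 1
Product: (1 + 0.3146) * (1 + 0.2287) = 1.3146 * 1.2287 = 1.615249
Square root: 1.615249^0.5 = 1.270924
Geometric mean = 1.270924 - 1 = 0.270924
As percentage: 27.09%

27.09%


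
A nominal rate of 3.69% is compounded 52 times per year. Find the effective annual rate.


Formula: EAR = (1 + r/m)^m - 1
Period rate: r/m = 0.0369 / 52 = 0.00071
Compounding: (1 + 0.00071)^52 = 1.037576
EAR = 1.037576 - 1 = 0.037576

0.037576


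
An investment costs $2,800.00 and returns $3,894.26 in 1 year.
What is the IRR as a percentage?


Formula: IRR = C1/C0 - 1
Substituting: IRR = $3,894.26 / $2,800.00 - 1
Ratio: 1.390807 - 1 = 0.390807
IRR = 39.0807%

39.0807%


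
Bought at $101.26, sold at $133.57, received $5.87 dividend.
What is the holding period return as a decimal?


Formula: HPR = (P1 - P0 + D) / P0
Gain: $133.57 - $101.26 + $5.87 = $38.18
HPR = $38.18 / $101.26 = 0.377

0.377


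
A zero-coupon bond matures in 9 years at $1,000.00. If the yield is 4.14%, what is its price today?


Formula: Price = FV / (1 + r)^n
Substituting: Price = $1,000.00 / (1 + 0.0414)^9
Discount factor: (1.0414)^9 = 1.440649
Price = $1,000.00 / 1.440649 = $694.13

$694.13


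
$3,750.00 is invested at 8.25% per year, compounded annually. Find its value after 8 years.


Formula: FV = P * (1 + r)^n
Substituting: FV = $3,750.00 * (1 + 0.0825)^8
Growth factor: (1.0825)^8 = 1.885486
FV = $3,750.00 * 1.885486 = $7,070.57

$7,070.57


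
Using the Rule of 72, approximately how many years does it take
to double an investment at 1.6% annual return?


Formula: Years ≈ 72 / r
Substituting: Years ≈ 72 / 1.6
Years ≈ 45.0

45.0 years


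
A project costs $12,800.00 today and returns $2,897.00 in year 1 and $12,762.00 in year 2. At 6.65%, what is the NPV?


Formula: NPV = C0 + C1/(1+r) + C2/(1+r)^2
Discount C1: $2,897.00 / (1 + 0.0665) = $2,716.36
Discount C2: $12,762.00 / (1 + 0.0665)^2 = $11,220.11
NPV = -$12,800.00 + $2,716.36 + $11,220.11 = $1,136.47

$1,136.47


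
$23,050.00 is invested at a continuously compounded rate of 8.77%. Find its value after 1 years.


Formula: FV = P * e^(r*t)
Exponent: r*t = 0.0877 * 1 = 0.0877
e^(0.0877) = 1.091661
FV = $23,050.00 * 1.091661 = $25,162.78

$25,162.78


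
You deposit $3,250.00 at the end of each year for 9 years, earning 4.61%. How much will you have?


Formula: FV = PMT * ((1+r)^n - 1) / r
Growth factor: (1 + 0.0461)^9 = 1.500233
Numerator: 1.500233 - 1 = 0.500233
FV = $3,250.00 * 0.500233 / 0.0461 = $35,265.91

$35,265.91


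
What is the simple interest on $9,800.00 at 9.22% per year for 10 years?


Formula: I = P * r * t
Substituting: I = $9,800.00 * 0.0922 * 10
Step: I = $9,800.00 * 0.922
I = $9,035.60

$9,035.60


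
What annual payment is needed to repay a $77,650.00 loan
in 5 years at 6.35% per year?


Formula: PMT = PV * r / (1 - (1+r)^(-n))
Denominator: 1 - (1 + 0.0635)^(-5) = 0.264957
Numerator: $77,650.00 * 0.0635 = 4930.775
PMT = 4930.775 / 0.264957 = $18,609.69

$18,609.69


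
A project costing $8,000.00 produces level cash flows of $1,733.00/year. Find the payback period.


Formula: Payback = investment / annual cash flow
Substituting: Payback = $8,000.00 / $1,733.00
Payback = 4.6163 years

4.6163 years


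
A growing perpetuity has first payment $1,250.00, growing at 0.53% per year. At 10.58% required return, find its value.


Formula: PV = C / (r - g)
Spread: r - g = 0.1058 - 0.0053 = 0.1005
Substituting: PV = $1,250.00 / 0.1005
PV = $12,437.81

$12,437.81


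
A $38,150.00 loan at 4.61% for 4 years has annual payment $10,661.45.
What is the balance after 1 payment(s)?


Formula: Balance = PV*(1+r)^k - PMT*((1+r)^k - 1)/r
Growth: (1 + 0.0461)^1 = 1.0461
Accumulated factor: ((1+r)^k - 1)/r = 1.0
Balance = $38,150.00 * 1.0461 - $10,661.45 * 1.0
Balance = $29,247.27

$29,247.27


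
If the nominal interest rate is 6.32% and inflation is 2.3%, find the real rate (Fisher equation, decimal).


Formula: (1 + r_real) = (1 + r_nom) / (1 + inflation)
Substituting: (1 + r_real) = 1.0632 / 1.023
(1 + r_real) = 1.039296
r_real = 1.039296 - 1 = 0.039296

0.039296


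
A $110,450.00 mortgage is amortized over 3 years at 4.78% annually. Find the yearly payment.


Formula: PMT = PV * r / (1 - (1+r)^(-n))
Denominator: 1 - (1 + 0.0478)^(-3) = 0.13071
Numerator: $110,450.00 * 0.0478 = 5279.51
PMT = 5279.51 / 0.13071 = $40,391.10

$40,391.10


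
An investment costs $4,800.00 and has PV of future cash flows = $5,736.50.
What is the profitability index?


Formula: PI = PV(cash flows) / initial investment
Substituting: PI = $5,736.50 / $4,800.00
PI = 1.1951

1.1951


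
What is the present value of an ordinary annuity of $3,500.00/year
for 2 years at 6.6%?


Formula: PV = PMT * (1 - (1+r)^(-n)) / r
Discount factor: (1 + 0.066)^(-2) = 0.880006
Bracket: 1 - 0.880006 = 0.119994
PV = $3,500.00 * 0.119994 / 0.066 = $6,363.32

$6,363.32


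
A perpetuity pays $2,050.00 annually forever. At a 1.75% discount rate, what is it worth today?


Formula: PV = C / r
Substituting: PV = $2,050.00 / 0.0175
PV = $117,142.86

$117,142.86


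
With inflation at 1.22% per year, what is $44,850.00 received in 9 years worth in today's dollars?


Formula: Real value = nominal / (1 + inflation)^years
Price level: (1 + 0.0122)^9 = 1.115314
Real value = $44,850.00 / 1.115314 = $40,212.91

$40,212.91


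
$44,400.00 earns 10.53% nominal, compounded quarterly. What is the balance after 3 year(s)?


Formula: FV = P * (1 + r/m)^(m*t)
Period rate: r/m = 0.1053 / 4 = 0.026325
Total periods: m*t = 4 * 3 = 12
Growth factor: (1 + 0.026325)^12 = 1.3659
FV = $44,400.00 * 1.3659 = $60,645.96

$60,645.96


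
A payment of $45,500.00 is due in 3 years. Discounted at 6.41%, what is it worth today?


Formula: PV = FV / (1 + r)^n
Substituting: PV = $45,500.00 / (1 + 0.0641)^3
Discount factor: (1.0641)^3 = 1.20489
PV = $45,500.00 / 1.20489 = $37,762.79

$37,762.79


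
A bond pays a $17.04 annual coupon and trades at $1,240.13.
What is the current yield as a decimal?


Formula: Current yield = annual coupon / price
Substituting: CY = $17.04 / $1,240.13
CY = 0.01374

0.01374


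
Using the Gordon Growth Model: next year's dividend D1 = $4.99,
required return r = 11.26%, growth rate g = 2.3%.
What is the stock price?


Formula: P = D1 / (r - g)
Spread: r - g = 0.1126 - 0.023 = 0.0896
Substituting: P = $4.99 / 0.0896
P = $55.69

$55.69


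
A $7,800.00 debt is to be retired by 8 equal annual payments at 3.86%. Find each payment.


Formula: PMT = PV * r / (1 - (1+r)^(-n))
Denominator: 1 - (1 + 0.0386)^(-8) = 0.261393
Numerator: $7,800.00 * 0.0386 = 301.08
PMT = 301.08 / 0.261393 = $1,151.83

$1,151.83


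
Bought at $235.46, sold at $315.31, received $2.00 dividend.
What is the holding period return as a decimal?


Formula: HPR = (P1 - P0 + D) / P0
Gain: $315.31 - $235.46 + $2.00 = $81.85
HPR = $81.85 / $235.46 = 0.3476

0.3476


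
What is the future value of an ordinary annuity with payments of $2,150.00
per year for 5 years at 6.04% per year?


Formula: FV = PMT * ((1+r)^n - 1) / r
Growth factor: (1 + 0.0604)^5 = 1.340752
Numerator: 1.340752 - 1 = 0.340752
FV = $2,150.00 * 0.340752 / 0.0604 = $12,129.43

$12,129.43


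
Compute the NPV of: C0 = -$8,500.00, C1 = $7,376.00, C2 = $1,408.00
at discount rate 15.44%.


Formula: NPV = C0 + C1/(1+r) + C2/(1+r)^2
Discount C1: $7,376.00 / (1 + 0.1544) = $6,389.47
Discount C2: $1,408.00 / (1 + 0.1544)^2 = $1,056.55
NPV = -$8,500.00 + $6,389.47 + $1,056.55 = -$1,053.98

-$1,053.98


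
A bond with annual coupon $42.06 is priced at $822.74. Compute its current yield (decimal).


Formula: Current yield = annual coupon / price
Substituting: CY = $42.06 / $822.74
CY = 0.051122

0.051122


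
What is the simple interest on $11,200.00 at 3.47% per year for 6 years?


Formula: I = P * r * t
Substituting: I = $11,200.00 * 0.0347 * 6
Step: I = $11,200.00 * 0.2082
I = $2,331.84

$2,331.84


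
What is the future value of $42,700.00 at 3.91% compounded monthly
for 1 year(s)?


Formula: FV = P * (1 + r/m)^(m*t)
Period rate: r/m = 0.0391 / 12 = 0.003258
Total periods: m*t = 12 * 1 = 12
Growth factor: (1 + 0.003258)^12 = 1.039808
FV = $42,700.00 * 1.039808 = $44,399.82

$44,399.82


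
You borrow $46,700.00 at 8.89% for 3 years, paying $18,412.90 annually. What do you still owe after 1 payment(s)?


Formula: Balance = PV*(1+r)^k - PMT*((1+r)^k - 1)/r
Growth: (1 + 0.0889)^1 = 1.0889
Accumulated factor: ((1+r)^k - 1)/r = 1.0
Balance = $46,700.00 * 1.0889 - $18,412.90 * 1.0
Balance = $32,438.73

$32,438.73


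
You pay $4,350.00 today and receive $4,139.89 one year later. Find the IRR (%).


Formula: IRR = C1/C0 - 1
Substituting: IRR = $4,139.89 / $4,350.00 - 1
Ratio: 0.951699 - 1 = -0.048301
IRR = -4.8301%

-4.8301%


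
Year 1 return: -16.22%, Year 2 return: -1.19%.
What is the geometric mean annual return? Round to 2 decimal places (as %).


Formula: Geometric mean = ((1+r1)*(1+r2))^(1/2) - 1
Product: (1 + -0.1622) * (1 + -0.0119) = 0.8378 * 0.9881 = 0.82783
Square root: 0.82783^0.5 = 0.909852
Geometric mean = 0.909852 - 1 = -0.090148
As percentage: -9.01%

-9.01%


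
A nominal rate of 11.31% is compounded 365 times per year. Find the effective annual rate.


Formula: EAR = (1 + r/m)^m - 1
Period rate: r/m = 0.1131 / 365 = 0.00031
Compounding: (1 + 0.00031)^365 = 1.119724
EAR = 1.119724 - 1 = 0.119724

0.119724


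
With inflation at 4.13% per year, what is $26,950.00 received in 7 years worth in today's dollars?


Formula: Real value = nominal / (1 + inflation)^years
Price level: (1 + 0.0413)^7 = 1.327489
Real value = $26,950.00 / 1.327489 = $20,301.48

$20,301.48


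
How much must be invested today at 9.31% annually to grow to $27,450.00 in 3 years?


Formula: PV = FV / (1 + r)^n
Substituting: PV = $27,450.00 / (1 + 0.0931)^3
Discount factor: (1.0931)^3 = 1.30611
PV = $27,450.00 / 1.30611 = $21,016.61

$21,016.61


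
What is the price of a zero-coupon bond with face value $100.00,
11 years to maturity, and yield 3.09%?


Formula: Price = FV / (1 + r)^n
Substituting: Price = $100.00 / (1 + 0.0309)^11
Discount factor: (1.0309)^11 = 1.397597
Price = $100.00 / 1.397597 = $71.55

$71.55


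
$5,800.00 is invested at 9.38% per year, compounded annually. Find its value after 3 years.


Formula: FV = P * (1 + r)^n
Substituting: FV = $5,800.00 * (1 + 0.0938)^3
Growth factor: (1.0938)^3 = 1.308621
FV = $5,800.00 * 1.308621 = $7,590.00

$7,590.00


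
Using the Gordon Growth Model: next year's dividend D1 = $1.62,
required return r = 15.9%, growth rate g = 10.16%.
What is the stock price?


Formula: P = D1 / (r - g)
Spread: r - g = 0.159 - 0.1016 = 0.0574
Substituting: P = $1.62 / 0.0574
P = $28.22

$28.22


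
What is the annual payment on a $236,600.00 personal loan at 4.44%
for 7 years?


Formula: PMT = PV * r / (1 - (1+r)^(-n))
Denominator: 1 - (1 + 0.0444)^(-7) = 0.262211
Numerator: $236,600.00 * 0.0444 = 10505.04
PMT = 10505.04 / 0.262211 = $40,063.25

$40,063.25


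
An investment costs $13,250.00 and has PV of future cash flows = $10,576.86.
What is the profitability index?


Formula: PI = PV(cash flows) / initial investment
Substituting: PI = $10,576.86 / $13,250.00
PI = 0.7983

0.7983


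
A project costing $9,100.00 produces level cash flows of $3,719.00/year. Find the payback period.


Formula: Payback = investment / annual cash flow
Substituting: Payback = $9,100.00 / $3,719.00
Payback = 2.4469 years

2.4469 years


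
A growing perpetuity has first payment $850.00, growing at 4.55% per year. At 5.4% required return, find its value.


Formula: PV = C / (r - g)
Spread: r - g = 0.054 - 0.0455 = 0.0085
Substituting: PV = $850.00 / 0.0085
PV = $100,000.00

$100,000.00


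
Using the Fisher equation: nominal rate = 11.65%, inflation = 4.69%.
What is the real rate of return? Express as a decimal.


Formula: (1 + r_real) = (1 + r_nom) / (1 + inflation)
Substituting: (1 + r_real) = 1.1165 / 1.0469
(1 + r_real) = 1.066482
r_real = 1.066482 - 1 = 0.066482

0.066482


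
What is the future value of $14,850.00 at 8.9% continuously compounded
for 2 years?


Formula: FV = P * e^(r*t)
Exponent: r*t = 0.089 * 2 = 0.178
e^(0.178) = 1.194825
FV = $14,850.00 * 1.194825 = $17,743.16

$17,743.16


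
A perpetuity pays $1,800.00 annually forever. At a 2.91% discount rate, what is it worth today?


Formula: PV = C / r
Substituting: PV = $1,800.00 / 0.0291
PV = $61,855.67

$61,855.67


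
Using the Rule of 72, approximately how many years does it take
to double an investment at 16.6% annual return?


Formula: Years ≈ 72 / r
Substituting: Years ≈ 72 / 16.6
Years ≈ 4.3

4.3 years


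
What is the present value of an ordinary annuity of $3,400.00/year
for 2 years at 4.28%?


Formula: PV = PMT * (1 - (1+r)^(-n)) / r
Discount factor: (1 + 0.0428)^(-2) = 0.919598
Bracket: 1 - 0.919598 = 0.080402
PV = $3,400.00 * 0.080402 / 0.0428 = $6,387.09

$6,387.09


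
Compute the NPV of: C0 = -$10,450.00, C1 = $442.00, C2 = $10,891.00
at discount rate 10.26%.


Formula: NPV = C0 + C1/(1+r) + C2/(1+r)^2
Discount C1: $442.00 / (1 + 0.1026) = $400.87
Discount C2: $10,891.00 / (1 + 0.1026)^2 = $8,958.43
NPV = -$10,450.00 + $400.87 + $8,958.43 = -$1,090.70

-$1,090.70


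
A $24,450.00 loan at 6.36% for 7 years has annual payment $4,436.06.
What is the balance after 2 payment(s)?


Formula: Balance = PV*(1+r)^k - PMT*((1+r)^k - 1)/r
Growth: (1 + 0.0636)^2 = 1.131245
Accumulated factor: ((1+r)^k - 1)/r = 2.0636
Balance = $24,450.00 * 1.131245 - $4,436.06 * 2.0636
Balance = $18,504.69

$18,504.69


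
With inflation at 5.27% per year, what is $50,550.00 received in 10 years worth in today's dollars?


Formula: Real value = nominal / (1 + inflation)^years
Price level: (1 + 0.0527)^10 = 1.671269
Real value = $50,550.00 / 1.671269 = $30,246.49

$30,246.49


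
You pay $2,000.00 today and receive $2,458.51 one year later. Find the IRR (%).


Formula: IRR = C1/C0 - 1
Substituting: IRR = $2,458.51 / $2,000.00 - 1
Ratio: 1.229255 - 1 = 0.229255
IRR = 22.9255%

22.9255%


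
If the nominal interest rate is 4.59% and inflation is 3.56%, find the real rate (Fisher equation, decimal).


Formula: (1 + r_real) = (1 + r_nom) / (1 + inflation)
Substituting: (1 + r_real) = 1.0459 / 1.0356
(1 + r_real) = 1.009946
r_real = 1.009946 - 1 = 0.009946

0.009946


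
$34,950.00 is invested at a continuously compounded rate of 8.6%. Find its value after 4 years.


Formula: FV = P * e^(r*t)
Exponent: r*t = 0.086 * 4 = 0.344
e^(0.344) = 1.410579
FV = $34,950.00 * 1.410579 = $49,299.72

$49,299.72


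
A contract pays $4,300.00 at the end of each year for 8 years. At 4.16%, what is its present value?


Formula: PV = PMT * (1 - (1+r)^(-n)) / r
Discount factor: (1 + 0.0416)^(-8) = 0.721759
Bracket: 1 - 0.721759 = 0.278241
PV = $4,300.00 * 0.278241 / 0.0416 = $28,760.48

$28,760.48


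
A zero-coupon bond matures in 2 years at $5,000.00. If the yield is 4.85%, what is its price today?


Formula: Price = FV / (1 + r)^n
Substituting: Price = $5,000.00 / (1 + 0.0485)^2
Discount factor: (1.0485)^2 = 1.099352
Price = $5,000.00 / 1.099352 = $4,548.13

$4,548.13


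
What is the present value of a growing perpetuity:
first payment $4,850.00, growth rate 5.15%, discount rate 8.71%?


Formula: PV = C / (r - g)
Spread: r - g = 0.0871 - 0.0515 = 0.0356
Substituting: PV = $4,850.00 / 0.0356
PV = $136,235.96

$136,235.96


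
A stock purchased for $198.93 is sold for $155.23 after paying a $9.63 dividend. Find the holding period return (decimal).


Formula: HPR = (P1 - P0 + D) / P0
Gain: $155.23 - $198.93 + $9.63 = -$34.07
HPR = -$34.07 / $198.93 = -0.1713

-0.1713


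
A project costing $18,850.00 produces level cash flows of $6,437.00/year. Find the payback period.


Formula: Payback = investment / annual cash flow
Substituting: Payback = $18,850.00 / $6,437.00
Payback = 2.9284 years

2.9284 years


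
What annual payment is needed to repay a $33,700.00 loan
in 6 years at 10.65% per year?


Formula: PMT = PV * r / (1 - (1+r)^(-n))
Denominator: 1 - (1 + 0.1065)^(-6) = 0.455132
Numerator: $33,700.00 * 0.1065 = 3589.05
PMT = 3589.05 / 0.455132 = $7,885.74

$7,885.74


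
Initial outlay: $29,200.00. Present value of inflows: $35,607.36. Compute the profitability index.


Formula: PI = PV(cash flows) / initial investment
Substituting: PI = $35,607.36 / $29,200.00
PI = 1.2194

1.2194


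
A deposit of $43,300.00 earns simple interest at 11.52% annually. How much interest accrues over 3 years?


Formula: I = P * r * t
Substituting: I = $43,300.00 * 0.1152 * 3
Step: I = $43,300.00 * 0.3456
I = $14,964.48

$14,964.48


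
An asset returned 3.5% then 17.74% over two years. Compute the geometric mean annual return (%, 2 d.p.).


Formula: Geometric mean = ((1+r1)*(1+r2))^(1/2) - 1
Product: (1 + 0.035) * (1 + 0.1774) = 1.035 * 1.1774 = 1.218609
Square root: 1.218609^0.5 = 1.103906
Geometric mean = 1.103906 - 1 = 0.103906
As percentage: 10.39%

10.39%


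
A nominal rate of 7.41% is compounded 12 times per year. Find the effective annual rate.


Formula: EAR = (1 + r/m)^m - 1
Period rate: r/m = 0.0741 / 12 = 0.006175
Compounding: (1 + 0.006175)^12 = 1.076669
EAR = 1.076669 - 1 = 0.076669

0.076669


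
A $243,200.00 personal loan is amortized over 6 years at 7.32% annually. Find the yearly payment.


Formula: PMT = PV * r / (1 - (1+r)^(-n))
Denominator: 1 - (1 + 0.0732)^(-6) = 0.34549
Numerator: $243,200.00 * 0.0732 = 17802.24
PMT = 17802.24 / 0.34549 = $51,527.45

$51,527.45


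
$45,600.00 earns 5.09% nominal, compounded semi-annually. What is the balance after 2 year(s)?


Formula: FV = P * (1 + r/m)^(m*t)
Period rate: r/m = 0.0509 / 2 = 0.02545
Total periods: m*t = 2 * 2 = 4
Growth factor: (1 + 0.02545)^4 = 1.105753
FV = $45,600.00 * 1.105753 = $50,422.32

$50,422.32


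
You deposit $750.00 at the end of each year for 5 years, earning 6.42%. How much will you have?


Formula: FV = PMT * ((1+r)^n - 1) / r
Growth factor: (1 + 0.0642)^5 = 1.364949
Numerator: 1.364949 - 1 = 0.364949
FV = $750.00 * 0.364949 / 0.0642 = $4,263.42

$4,263.42


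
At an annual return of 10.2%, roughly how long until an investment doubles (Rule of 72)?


Formula: Years ≈ 72 / r
Substituting: Years ≈ 72 / 10.2
Years ≈ 7.1

7.1 years


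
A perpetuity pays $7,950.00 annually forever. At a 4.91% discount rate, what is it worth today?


Formula: PV = C / r
Substituting: PV = $7,950.00 / 0.0491
PV = $161,914.46

$161,914.46


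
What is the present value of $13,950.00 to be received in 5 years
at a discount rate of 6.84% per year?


Formula: PV = FV / (1 + r)^n
Substituting: PV = $13,950.00 / (1 + 0.0684)^5
Discount factor: (1.0684)^5 = 1.392097
PV = $13,950.00 / 1.392097 = $10,020.86

$10,020.86


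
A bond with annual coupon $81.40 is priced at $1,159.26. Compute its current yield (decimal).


Formula: Current yield = annual coupon / price
Substituting: CY = $81.40 / $1,159.26
CY = 0.070217

0.070217


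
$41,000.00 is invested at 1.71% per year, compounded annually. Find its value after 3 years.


Formula: FV = P * (1 + r)^n
Substituting: FV = $41,000.00 * (1 + 0.0171)^3
Growth factor: (1.0171)^3 = 1.052182
FV = $41,000.00 * 1.052182 = $43,139.47

$43,139.47


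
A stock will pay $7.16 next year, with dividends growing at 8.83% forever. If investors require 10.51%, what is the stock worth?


Formula: P = D1 / (r - g)
Spread: r - g = 0.1051 - 0.0883 = 0.0168
Substituting: P = $7.16 / 0.0168
P = $426.19

$426.19


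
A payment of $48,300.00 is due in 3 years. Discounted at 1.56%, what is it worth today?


Formula: PV = FV / (1 + r)^n
Substituting: PV = $48,300.00 / (1 + 0.0156)^3
Discount factor: (1.0156)^3 = 1.047534
PV = $48,300.00 / 1.047534 = $46,108.29

$46,108.29


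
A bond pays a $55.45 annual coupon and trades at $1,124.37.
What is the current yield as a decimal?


Formula: Current yield = annual coupon / price
Substituting: CY = $55.45 / $1,124.37
CY = 0.049317

0.049317


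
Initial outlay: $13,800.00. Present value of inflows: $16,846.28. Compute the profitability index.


Formula: PI = PV(cash flows) / initial investment
Substituting: PI = $16,846.28 / $13,800.00
PI = 1.2207

1.2207


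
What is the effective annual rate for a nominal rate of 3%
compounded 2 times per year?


Formula: EAR = (1 + r/m)^m - 1
Period rate: r/m = 0.03 / 2 = 0.015
Compounding: (1 + 0.015)^2 = 1.030225
EAR = 1.030225 - 1 = 0.030225

0.030225


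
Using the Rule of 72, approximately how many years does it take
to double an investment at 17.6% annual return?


Formula: Years ≈ 72 / r
Substituting: Years ≈ 72 / 17.6
Years ≈ 4.1

4.1 years


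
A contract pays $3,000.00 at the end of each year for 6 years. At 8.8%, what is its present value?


Formula: PV = PMT * (1 - (1+r)^(-n)) / r
Discount factor: (1 + 0.088)^(-6) = 0.602874
Bracket: 1 - 0.602874 = 0.397126
PV = $3,000.00 * 0.397126 / 0.088 = $13,538.38

$13,538.38


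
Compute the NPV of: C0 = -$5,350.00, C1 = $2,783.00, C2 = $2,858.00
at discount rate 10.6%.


Formula: NPV = C0 + C1/(1+r) + C2/(1+r)^2
Discount C1: $2,783.00 / (1 + 0.106) = $2,516.27
Discount C2: $2,858.00 / (1 + 0.106)^2 = $2,336.43
NPV = -$5,350.00 + $2,516.27 + $2,336.43 = -$497.30

-$497.30


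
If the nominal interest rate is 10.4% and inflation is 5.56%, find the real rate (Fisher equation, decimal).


Formula: (1 + r_real) = (1 + r_nom) / (1 + inflation)
Substituting: (1 + r_real) = 1.104 / 1.0556
(1 + r_real) = 1.045851
r_real = 1.045851 - 1 = 0.045851

0.045851


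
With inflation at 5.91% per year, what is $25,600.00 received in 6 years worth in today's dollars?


Formula: Real value = nominal / (1 + inflation)^years
Price level: (1 + 0.0591)^6 = 1.411308
Real value = $25,600.00 / 1.411308 = $18,139.20

$18,139.20


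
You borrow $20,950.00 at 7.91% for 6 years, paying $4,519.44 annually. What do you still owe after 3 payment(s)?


Formula: Balance = PV*(1+r)^k - PMT*((1+r)^k - 1)/r
Growth: (1 + 0.0791)^3 = 1.256565
Accumulated factor: ((1+r)^k - 1)/r = 3.243557
Balance = $20,950.00 * 1.256565 - $4,519.44 * 3.243557
Balance = $11,665.98

$11,665.98


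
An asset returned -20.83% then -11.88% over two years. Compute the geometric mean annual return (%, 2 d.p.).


Formula: Geometric mean = ((1+r1)*(1+r2))^(1/2) - 1
Product: (1 + -0.2083) * (1 + -0.1188) = 0.7917 * 0.8812 = 0.697646
Square root: 0.697646^0.5 = 0.835252
Geometric mean = 0.835252 - 1 = -0.164748
As percentage: -16.47%

-16.47%


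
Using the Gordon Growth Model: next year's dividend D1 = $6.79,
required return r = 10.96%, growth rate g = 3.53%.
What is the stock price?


Formula: P = D1 / (r - g)
Spread: r - g = 0.1096 - 0.0353 = 0.0743
Substituting: P = $6.79 / 0.0743
P = $91.39

$91.39


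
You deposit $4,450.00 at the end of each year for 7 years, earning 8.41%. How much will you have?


Formula: FV = PMT * ((1+r)^n - 1) / r
Growth factor: (1 + 0.0841)^7 = 1.75989
Numerator: 1.75989 - 1 = 0.75989
FV = $4,450.00 * 0.75989 / 0.0841 = $40,208.19

$40,208.19


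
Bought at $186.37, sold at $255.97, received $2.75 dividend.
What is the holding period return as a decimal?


Formula: HPR = (P1 - P0 + D) / P0
Gain: $255.97 - $186.37 + $2.75 = $72.35
HPR = $72.35 / $186.37 = 0.3882

0.3882


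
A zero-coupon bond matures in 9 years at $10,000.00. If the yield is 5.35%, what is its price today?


Formula: Price = FV / (1 + r)^n
Substituting: Price = $10,000.00 / (1 + 0.0535)^9
Discount factor: (1.0535)^9 = 1.598493
Price = $10,000.00 / 1.598493 = $6,255.89

$6,255.89


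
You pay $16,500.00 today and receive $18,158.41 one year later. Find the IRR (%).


Formula: IRR = C1/C0 - 1
Substituting: IRR = $18,158.41 / $16,500.00 - 1
Ratio: 1.10051 - 1 = 0.10051
IRR = 10.051%

10.051%


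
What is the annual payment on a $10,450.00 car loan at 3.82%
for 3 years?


Formula: PMT = PV * r / (1 - (1+r)^(-n))
Denominator: 1 - (1 + 0.0382)^(-3) = 0.106372
Numerator: $10,450.00 * 0.0382 = 399.19
PMT = 399.19 / 0.106372 = $3,752.78

$3,752.78


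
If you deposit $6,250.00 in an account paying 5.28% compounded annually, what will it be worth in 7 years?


Formula: FV = P * (1 + r)^n
Substituting: FV = $6,250.00 * (1 + 0.0528)^7
Growth factor: (1.0528)^7 = 1.433577
FV = $6,250.00 * 1.433577 = $8,959.86

$8,959.86


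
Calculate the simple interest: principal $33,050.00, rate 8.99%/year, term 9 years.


Formula: I = P * r * t
Substituting: I = $33,050.00 * 0.0899 * 9
Step: I = $33,050.00 * 0.8091
I = $26,740.76

$26,740.76


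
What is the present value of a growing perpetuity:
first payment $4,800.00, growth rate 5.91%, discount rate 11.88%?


Formula: PV = C / (r - g)
Spread: r - g = 0.1188 - 0.0591 = 0.0597
Substituting: PV = $4,800.00 / 0.0597
PV = $80,402.01

$80,402.01


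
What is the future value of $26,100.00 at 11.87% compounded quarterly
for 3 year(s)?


Formula: FV = P * (1 + r/m)^(m*t)
Period rate: r/m = 0.1187 / 4 = 0.029675
Total periods: m*t = 4 * 3 = 12
Growth factor: (1 + 0.029675)^12 = 1.420372
FV = $26,100.00 * 1.420372 = $37,071.70

$37,071.70


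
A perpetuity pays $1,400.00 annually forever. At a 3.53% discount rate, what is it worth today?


Formula: PV = C / r
Substituting: PV = $1,400.00 / 0.0353
PV = $39,660.06

$39,660.06


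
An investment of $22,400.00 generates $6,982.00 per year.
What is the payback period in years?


Formula: Payback = investment / annual cash flow
Substituting: Payback = $22,400.00 / $6,982.00
Payback = 3.2082 years

3.2082 years


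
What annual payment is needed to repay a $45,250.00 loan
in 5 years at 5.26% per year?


Formula: PMT = PV * r / (1 - (1+r)^(-n))
Denominator: 1 - (1 + 0.0526)^(-5) = 0.226103
Numerator: $45,250.00 * 0.0526 = 2380.15
PMT = 2380.15 / 0.226103 = $10,526.84

$10,526.84


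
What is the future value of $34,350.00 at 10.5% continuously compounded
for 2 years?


Formula: FV = P * e^(r*t)
Exponent: r*t = 0.105 * 2 = 0.21
e^(0.21) = 1.233678
FV = $34,350.00 * 1.233678 = $42,376.84

$42,376.84


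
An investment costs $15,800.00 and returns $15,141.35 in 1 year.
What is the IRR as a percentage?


Formula: IRR = C1/C0 - 1
Substituting: IRR = $15,141.35 / $15,800.00 - 1
Ratio: 0.958313 - 1 = -0.041687
IRR = -4.1687%

-4.1687%


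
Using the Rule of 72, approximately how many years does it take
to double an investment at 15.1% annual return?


Formula: Years ≈ 72 / r
Substituting: Years ≈ 72 / 15.1
Years ≈ 4.8

4.8 years


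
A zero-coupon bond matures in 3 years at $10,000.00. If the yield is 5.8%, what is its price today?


Formula: Price = FV / (1 + r)^n
Substituting: Price = $10,000.00 / (1 + 0.058)^3
Discount factor: (1.058)^3 = 1.184287
Price = $10,000.00 / 1.184287 = $8,443.90

$8,443.90


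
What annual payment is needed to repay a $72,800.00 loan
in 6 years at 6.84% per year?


Formula: PMT = PV * r / (1 - (1+r)^(-n))
Denominator: 1 - (1 + 0.0684)^(-6) = 0.327648
Numerator: $72,800.00 * 0.0684 = 4979.52
PMT = 4979.52 / 0.327648 = $15,197.77

$15,197.77


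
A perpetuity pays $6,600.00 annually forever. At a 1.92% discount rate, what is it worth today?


Formula: PV = C / r
Substituting: PV = $6,600.00 / 0.0192
PV = $343,750.00

$343,750.00


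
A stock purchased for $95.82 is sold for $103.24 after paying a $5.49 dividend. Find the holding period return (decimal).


Formula: HPR = (P1 - P0 + D) / P0
Gain: $103.24 - $95.82 + $5.49 = $12.91
HPR = $12.91 / $95.82 = 0.1347

0.1347


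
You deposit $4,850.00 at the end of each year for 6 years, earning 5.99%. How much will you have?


Formula: FV = PMT * ((1+r)^n - 1) / r
Growth factor: (1 + 0.0599)^6 = 1.417716
Numerator: 1.417716 - 1 = 0.417716
FV = $4,850.00 * 0.417716 / 0.0599 = $33,821.78

$33,821.78


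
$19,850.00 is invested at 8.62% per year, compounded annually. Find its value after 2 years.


Formula: FV = P * (1 + r)^n
Substituting: FV = $19,850.00 * (1 + 0.0862)^2
Growth factor: (1.0862)^2 = 1.17983
FV = $19,850.00 * 1.17983 = $23,419.63

$23,419.63


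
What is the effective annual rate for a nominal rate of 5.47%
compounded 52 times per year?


Formula: EAR = (1 + r/m)^m - 1
Period rate: r/m = 0.0547 / 52 = 0.001052
Compounding: (1 + 0.001052)^52 = 1.056193
EAR = 1.056193 - 1 = 0.056193

0.056193


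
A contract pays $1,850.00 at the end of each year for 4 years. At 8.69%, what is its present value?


Formula: PV = PMT * (1 - (1+r)^(-n)) / r
Discount factor: (1 + 0.0869)^(-4) = 0.716542
Bracket: 1 - 0.716542 = 0.283458
PV = $1,850.00 * 0.283458 / 0.0869 = $6,034.49

$6,034.49


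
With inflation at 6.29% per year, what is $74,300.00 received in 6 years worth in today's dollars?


Formula: Real value = nominal / (1 + inflation)^years
Price level: (1 + 0.0629)^6 = 1.441964
Real value = $74,300.00 / 1.441964 = $51,526.94

$51,526.94


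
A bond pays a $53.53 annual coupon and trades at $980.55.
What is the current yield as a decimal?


Formula: Current yield = annual coupon / price
Substituting: CY = $53.53 / $980.55
CY = 0.054592

0.054592


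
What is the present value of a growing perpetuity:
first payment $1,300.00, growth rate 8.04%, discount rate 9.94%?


Formula: PV = C / (r - g)
Spread: r - g = 0.0994 - 0.0804 = 0.019
Substituting: PV = $1,300.00 / 0.019
PV = $68,421.05

$68,421.05


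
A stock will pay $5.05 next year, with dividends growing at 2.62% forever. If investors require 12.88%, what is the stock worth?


Formula: P = D1 / (r - g)
Spread: r - g = 0.1288 - 0.0262 = 0.1026
Substituting: P = $5.05 / 0.1026
P = $49.22

$49.22


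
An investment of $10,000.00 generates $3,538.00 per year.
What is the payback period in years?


Formula: Payback = investment / annual cash flow
Substituting: Payback = $10,000.00 / $3,538.00
Payback = 2.8265 years

2.8265 years


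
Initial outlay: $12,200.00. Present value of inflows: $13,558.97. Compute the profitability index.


Formula: PI = PV(cash flows) / initial investment
Substituting: PI = $13,558.97 / $12,200.00
PI = 1.1114

1.1114


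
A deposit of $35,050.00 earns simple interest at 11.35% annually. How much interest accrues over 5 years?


Formula: I = P * r * t
Substituting: I = $35,050.00 * 0.1135 * 5
Step: I = $35,050.00 * 0.5675
I = $19,890.88

$19,890.88


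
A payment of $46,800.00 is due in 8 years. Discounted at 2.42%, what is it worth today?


Formula: PV = FV / (1 + r)^n
Substituting: PV = $46,800.00 / (1 + 0.0242)^8
Discount factor: (1.0242)^8 = 1.210816
PV = $46,800.00 / 1.210816 = $38,651.62

$38,651.62


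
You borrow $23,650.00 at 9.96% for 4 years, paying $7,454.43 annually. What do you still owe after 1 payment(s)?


Formula: Balance = PV*(1+r)^k - PMT*((1+r)^k - 1)/r
Growth: (1 + 0.0996)^1 = 1.0996
Accumulated factor: ((1+r)^k - 1)/r = 1.0
Balance = $23,650.00 * 1.0996 - $7,454.43 * 1.0
Balance = $18,551.11

$18,551.11


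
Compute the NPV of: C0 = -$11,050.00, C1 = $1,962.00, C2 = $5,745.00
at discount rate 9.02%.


Formula: NPV = C0 + C1/(1+r) + C2/(1+r)^2
Discount C1: $1,962.00 / (1 + 0.0902) = $1,799.67
Discount C2: $5,745.00 / (1 + 0.0902)^2 = $4,833.68
NPV = -$11,050.00 + $1,799.67 + $4,833.68 = -$4,416.65

-$4,416.65


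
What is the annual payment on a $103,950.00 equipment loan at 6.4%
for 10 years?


Formula: PMT = PV * r / (1 - (1+r)^(-n))
Denominator: 1 - (1 + 0.064)^(-10) = 0.462246
Numerator: $103,950.00 * 0.064 = 6652.8
PMT = 6652.8 / 0.462246 = $14,392.34

$14,392.34


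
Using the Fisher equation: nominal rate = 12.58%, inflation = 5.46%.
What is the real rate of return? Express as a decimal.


Formula: (1 + r_real) = (1 + r_nom) / (1 + inflation)
Substituting: (1 + r_real) = 1.1258 / 1.0546
(1 + r_real) = 1.067514
r_real = 1.067514 - 1 = 0.067514

0.067514


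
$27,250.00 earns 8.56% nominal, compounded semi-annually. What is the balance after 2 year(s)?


Formula: FV = P * (1 + r/m)^(m*t)
Period rate: r/m = 0.0856 / 2 = 0.0428
Total periods: m*t = 2 * 2 = 4
Growth factor: (1 + 0.0428)^4 = 1.182508
FV = $27,250.00 * 1.182508 = $32,223.34

$32,223.34


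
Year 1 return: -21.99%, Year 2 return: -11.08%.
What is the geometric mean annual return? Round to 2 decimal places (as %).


Formula: Geometric mean = ((1+r1)*(1+r2))^(1/2) - 1
Product: (1 + -0.2199) * (1 + -0.1108) = 0.7801 * 0.8892 = 0.693665
Square root: 0.693665^0.5 = 0.832865
Geometric mean = 0.832865 - 1 = -0.167135
As percentage: -16.71%

-16.71%


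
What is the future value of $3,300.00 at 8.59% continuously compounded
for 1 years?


Formula: FV = P * e^(r*t)
Exponent: r*t = 0.0859 * 1 = 0.0859
e^(0.0859) = 1.089697
FV = $3,300.00 * 1.089697 = $3,596.00

$3,596.00


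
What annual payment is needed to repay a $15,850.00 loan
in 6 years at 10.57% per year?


Formula: PMT = PV * r / (1 - (1+r)^(-n))
Denominator: 1 - (1 + 0.1057)^(-6) = 0.452762
Numerator: $15,850.00 * 0.1057 = 1675.345
PMT = 1675.345 / 0.452762 = $3,700.28

$3,700.28


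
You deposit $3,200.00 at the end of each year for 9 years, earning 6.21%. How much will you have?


Formula: FV = PMT * ((1+r)^n - 1) / r
Growth factor: (1 + 0.0621)^9 = 1.719843
Numerator: 1.719843 - 1 = 0.719843
FV = $3,200.00 * 0.719843 / 0.0621 = $37,093.33

$37,093.33


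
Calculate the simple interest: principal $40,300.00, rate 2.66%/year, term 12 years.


Formula: I = P * r * t
Substituting: I = $40,300.00 * 0.0266 * 12
Step: I = $40,300.00 * 0.3192
I = $12,863.76

$12,863.76


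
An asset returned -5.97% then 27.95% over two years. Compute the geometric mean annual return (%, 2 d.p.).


Formula: Geometric mean = ((1+r1)*(1+r2))^(1/2) - 1
Product: (1 + -0.0597) * (1 + 0.2795) = 0.9403 * 1.2795 = 1.203114
Square root: 1.203114^0.5 = 1.096865
Geometric mean = 1.096865 - 1 = 0.096865
As percentage: 9.69%

9.69%


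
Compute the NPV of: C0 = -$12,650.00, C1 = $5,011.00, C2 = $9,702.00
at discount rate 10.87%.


Formula: NPV = C0 + C1/(1+r) + C2/(1+r)^2
Discount C1: $5,011.00 / (1 + 0.1087) = $4,519.71
Discount C2: $9,702.00 / (1 + 0.1087)^2 = $7,892.84
NPV = -$12,650.00 + $4,519.71 + $7,892.84 = -$237.45

-$237.45
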